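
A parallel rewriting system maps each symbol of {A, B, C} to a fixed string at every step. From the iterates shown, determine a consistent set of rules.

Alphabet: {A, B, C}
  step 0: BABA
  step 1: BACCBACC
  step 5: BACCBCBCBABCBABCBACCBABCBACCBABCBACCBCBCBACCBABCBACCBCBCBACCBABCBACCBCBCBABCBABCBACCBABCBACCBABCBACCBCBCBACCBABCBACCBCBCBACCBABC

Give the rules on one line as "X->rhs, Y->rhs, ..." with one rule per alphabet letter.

A->CC, B->BA, C->BC

  step 0 ⇒ step 1: BABA ⇒ BA·CC·BA·CC
    A ↦ CC
    B ↦ BA
    C ↦ BC  (constrained at step 1)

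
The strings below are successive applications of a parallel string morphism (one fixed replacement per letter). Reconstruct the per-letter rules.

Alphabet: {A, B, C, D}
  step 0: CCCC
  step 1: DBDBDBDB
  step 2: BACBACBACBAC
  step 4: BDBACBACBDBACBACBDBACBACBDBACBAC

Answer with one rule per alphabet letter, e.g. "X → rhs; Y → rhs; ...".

A->B, B->AC, C->DB, D->B

  step 1 ⇒ step 2: DBDBDBDB ⇒ B·AC·B·AC·B·AC·B·AC
    B ↦ AC
    D ↦ B
    A ↦ B  (constrained at step 2)
  step 0 ⇒ step 1: CCCC ⇒ DB·DB·DB·DB
    C ↦ DB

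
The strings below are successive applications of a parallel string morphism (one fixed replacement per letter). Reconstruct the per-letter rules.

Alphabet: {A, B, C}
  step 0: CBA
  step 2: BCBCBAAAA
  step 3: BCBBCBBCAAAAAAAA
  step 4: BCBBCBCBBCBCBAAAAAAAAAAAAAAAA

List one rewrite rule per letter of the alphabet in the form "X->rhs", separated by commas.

A->AA, B->BC, C->B

  step 3 ⇒ step 4: BCBBCBBCAAAAAAAA ⇒ BC·B·BC·BC·B·BC·BC·B·AA·AA·AA·AA·AA·AA·AA·AA
    A ↦ AA
    B ↦ BC
    C ↦ B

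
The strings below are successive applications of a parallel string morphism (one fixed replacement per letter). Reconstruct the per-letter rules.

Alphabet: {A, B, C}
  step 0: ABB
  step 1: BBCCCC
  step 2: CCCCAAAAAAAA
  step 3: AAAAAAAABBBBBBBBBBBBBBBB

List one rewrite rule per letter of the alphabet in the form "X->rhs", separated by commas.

  step 2 ⇒ step 3: CCCCAAAAAAAA ⇒ AA·AA·AA·AA·BB·BB·BB·BB·BB·BB·BB·BB
    A ↦ BB
    C ↦ AA
  step 0 ⇒ step 1: ABB ⇒ BB·CC·CC
    B ↦ CC

A->BB, B->CC, C->AA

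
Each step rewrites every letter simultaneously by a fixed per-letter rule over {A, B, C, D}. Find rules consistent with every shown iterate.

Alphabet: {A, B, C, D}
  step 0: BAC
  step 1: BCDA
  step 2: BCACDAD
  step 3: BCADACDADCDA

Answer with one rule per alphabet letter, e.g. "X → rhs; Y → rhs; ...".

A->D, B->BC, C->A, D->CDA

  step 2 ⇒ step 3: BCACDAD ⇒ BC·A·D·A·CDA·D·CDA
    A ↦ D
    B ↦ BC
    C ↦ A
    D ↦ CDA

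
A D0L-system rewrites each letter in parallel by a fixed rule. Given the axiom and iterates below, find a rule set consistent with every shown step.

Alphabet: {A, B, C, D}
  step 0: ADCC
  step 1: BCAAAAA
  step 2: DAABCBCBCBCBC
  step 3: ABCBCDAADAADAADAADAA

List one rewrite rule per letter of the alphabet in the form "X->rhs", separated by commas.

  step 2 ⇒ step 3: DAABCBCBCBCBC ⇒ A·BC·BC·D·AA·D·AA·D·AA·D·AA·D·AA
    A ↦ BC
    B ↦ D
    C ↦ AA
    D ↦ A

A->BC, B->D, C->AA, D->A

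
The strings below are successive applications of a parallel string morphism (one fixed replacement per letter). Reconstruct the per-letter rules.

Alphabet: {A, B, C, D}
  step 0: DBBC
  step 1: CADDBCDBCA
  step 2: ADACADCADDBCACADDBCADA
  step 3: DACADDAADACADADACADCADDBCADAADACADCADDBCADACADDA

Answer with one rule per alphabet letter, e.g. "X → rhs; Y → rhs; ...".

  step 2 ⇒ step 3: ADACADCADDBCACADDBCADA ⇒ DA·CAD·DA·A·DA·CAD·A·DA·CAD·CAD·DBC·A·DA·A·DA·CAD·CAD·DBC·A·DA·CAD·DA
    A ↦ DA
    B ↦ DBC
    C ↦ A
    D ↦ CAD

A->DA, B->DBC, C->A, D->CAD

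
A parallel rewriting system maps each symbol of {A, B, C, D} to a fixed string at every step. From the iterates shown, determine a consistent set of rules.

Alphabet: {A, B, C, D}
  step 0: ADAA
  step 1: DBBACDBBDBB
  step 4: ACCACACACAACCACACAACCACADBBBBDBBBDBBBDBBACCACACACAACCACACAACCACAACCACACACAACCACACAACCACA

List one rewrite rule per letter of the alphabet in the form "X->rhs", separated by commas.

  step 0 ⇒ step 1: ADAA ⇒ DBB·AC·DBB·DBB
    A ↦ DBB
    D ↦ AC
    B ↦ CA  (constrained at step 1)
    C ↦ B  (constrained at step 1)

A->DBB, B->CA, C->B, D->AC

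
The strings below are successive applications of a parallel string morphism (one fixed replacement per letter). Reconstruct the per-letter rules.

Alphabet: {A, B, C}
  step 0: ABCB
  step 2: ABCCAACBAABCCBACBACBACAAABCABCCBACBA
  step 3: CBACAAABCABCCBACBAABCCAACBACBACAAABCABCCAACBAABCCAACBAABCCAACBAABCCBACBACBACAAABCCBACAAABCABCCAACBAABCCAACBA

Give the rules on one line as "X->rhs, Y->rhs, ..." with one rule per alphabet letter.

  step 2 ⇒ step 3: ABCCAACBAABCCBACBACBACAAABCABCCBACBA ⇒ CBA·CAA·ABC·ABC·CBA·CBA·ABC·CAA·CBA·CBA·CAA·ABC·ABC·CAA·CBA·ABC·CAA·CBA·ABC·CAA·CBA·ABC·CBA·CBA·CBA·CAA·ABC·CBA·CAA·ABC·ABC·CAA·CBA·ABC·CAA·CBA
    A ↦ CBA
    B ↦ CAA
    C ↦ ABC

A->CBA, B->CAA, C->ABC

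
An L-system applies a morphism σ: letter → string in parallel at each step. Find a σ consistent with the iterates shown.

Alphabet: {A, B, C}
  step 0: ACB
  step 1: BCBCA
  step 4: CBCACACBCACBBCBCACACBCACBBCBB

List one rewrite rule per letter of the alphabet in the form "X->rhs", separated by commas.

  step 0 ⇒ step 1: ACB ⇒ B·CB·CA
    A ↦ B
    B ↦ CA
    C ↦ CB

A->B, B->CA, C->CB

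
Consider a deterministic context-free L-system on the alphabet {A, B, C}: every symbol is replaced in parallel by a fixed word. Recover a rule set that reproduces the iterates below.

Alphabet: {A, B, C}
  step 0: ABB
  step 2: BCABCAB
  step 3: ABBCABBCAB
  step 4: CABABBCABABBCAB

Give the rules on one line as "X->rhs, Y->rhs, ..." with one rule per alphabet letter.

A->C, B->AB, C->B

  step 3 ⇒ step 4: ABBCABBCAB ⇒ C·AB·AB·B·C·AB·AB·B·C·AB
    A ↦ C
    B ↦ AB
    C ↦ B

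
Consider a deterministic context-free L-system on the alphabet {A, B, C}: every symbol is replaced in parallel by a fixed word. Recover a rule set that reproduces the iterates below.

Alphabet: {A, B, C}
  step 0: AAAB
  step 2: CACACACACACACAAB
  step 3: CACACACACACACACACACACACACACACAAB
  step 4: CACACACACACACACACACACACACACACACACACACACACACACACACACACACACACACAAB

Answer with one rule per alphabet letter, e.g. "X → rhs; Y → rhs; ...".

A->CA, B->AB, C->CA

  step 3 ⇒ step 4: CACACACACACACACACACACACACACACAAB ⇒ CA·CA·CA·CA·CA·CA·CA·CA·CA·CA·CA·CA·CA·CA·CA·CA·CA·CA·CA·CA·CA·CA·CA·CA·CA·CA·CA·CA·CA·CA·CA·AB
    A ↦ CA
    B ↦ AB
    C ↦ CA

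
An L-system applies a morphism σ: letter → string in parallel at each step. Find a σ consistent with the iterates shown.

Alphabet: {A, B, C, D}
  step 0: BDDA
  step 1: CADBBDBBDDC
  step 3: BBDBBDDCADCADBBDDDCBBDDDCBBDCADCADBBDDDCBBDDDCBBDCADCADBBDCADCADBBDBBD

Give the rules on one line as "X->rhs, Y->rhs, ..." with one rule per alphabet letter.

  step 0 ⇒ step 1: BDDA ⇒ CAD·BBD·BBD·DC
    A ↦ DC
    B ↦ CAD
    D ↦ BBD
    C ↦ D  (constrained at step 1)

A->DC, B->CAD, C->D, D->BBD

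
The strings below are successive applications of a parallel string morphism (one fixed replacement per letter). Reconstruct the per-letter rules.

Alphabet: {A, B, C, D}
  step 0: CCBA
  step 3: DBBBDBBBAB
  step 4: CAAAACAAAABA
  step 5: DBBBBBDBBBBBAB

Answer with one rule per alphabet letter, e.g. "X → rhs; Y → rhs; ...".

A->B, B->A, C->DB, D->CA

  step 4 ⇒ step 5: CAAAACAAAABA ⇒ DB·B·B·B·B·DB·B·B·B·B·A·B
    A ↦ B
    B ↦ A
    C ↦ DB
  step 3 ⇒ step 4: DBBBDBBBAB ⇒ CA·A·A·A·CA·A·A·A·B·A
    D ↦ CA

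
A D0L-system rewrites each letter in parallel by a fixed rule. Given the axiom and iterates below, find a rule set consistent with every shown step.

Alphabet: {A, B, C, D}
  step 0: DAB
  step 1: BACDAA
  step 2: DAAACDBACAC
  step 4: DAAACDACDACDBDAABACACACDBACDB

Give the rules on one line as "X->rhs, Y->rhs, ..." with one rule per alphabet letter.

A->AC, B->DAA, C->D, D->B

  step 1 ⇒ step 2: BACDAA ⇒ DAA·AC·D·B·AC·AC
    A ↦ AC
    B ↦ DAA
    C ↦ D
    D ↦ B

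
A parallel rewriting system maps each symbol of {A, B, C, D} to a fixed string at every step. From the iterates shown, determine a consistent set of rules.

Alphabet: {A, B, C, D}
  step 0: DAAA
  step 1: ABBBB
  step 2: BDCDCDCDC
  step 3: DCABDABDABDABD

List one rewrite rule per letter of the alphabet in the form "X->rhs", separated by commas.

  step 2 ⇒ step 3: BDCDCDCDC ⇒ DC·AB·D·AB·D·AB·D·AB·D
    B ↦ DC
    C ↦ D
    D ↦ AB
  step 0 ⇒ step 1: DAAA ⇒ AB·B·B·B
    A ↦ B

A->B, B->DC, C->D, D->AB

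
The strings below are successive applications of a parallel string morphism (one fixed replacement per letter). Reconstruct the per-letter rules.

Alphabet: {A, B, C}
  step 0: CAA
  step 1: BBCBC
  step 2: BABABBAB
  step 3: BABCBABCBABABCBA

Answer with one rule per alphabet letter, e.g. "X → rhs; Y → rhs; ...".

A->BC, B->BA, C->B

  step 2 ⇒ step 3: BABABBAB ⇒ BA·BC·BA·BC·BA·BA·BC·BA
    A ↦ BC
    B ↦ BA
  step 0 ⇒ step 1: CAA ⇒ B·BC·BC
    C ↦ B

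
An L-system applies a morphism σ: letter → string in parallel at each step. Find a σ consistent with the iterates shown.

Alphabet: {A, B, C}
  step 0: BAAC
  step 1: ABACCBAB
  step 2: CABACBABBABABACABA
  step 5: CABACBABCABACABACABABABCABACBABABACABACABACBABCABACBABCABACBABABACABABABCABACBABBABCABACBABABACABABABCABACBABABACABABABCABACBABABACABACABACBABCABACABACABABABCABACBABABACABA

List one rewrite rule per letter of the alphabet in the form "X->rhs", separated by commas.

  step 1 ⇒ step 2: ABACCBAB ⇒ C·ABA·C·BAB·BAB·ABA·C·ABA
    A ↦ C
    B ↦ ABA
    C ↦ BAB

A->C, B->ABA, C->BAB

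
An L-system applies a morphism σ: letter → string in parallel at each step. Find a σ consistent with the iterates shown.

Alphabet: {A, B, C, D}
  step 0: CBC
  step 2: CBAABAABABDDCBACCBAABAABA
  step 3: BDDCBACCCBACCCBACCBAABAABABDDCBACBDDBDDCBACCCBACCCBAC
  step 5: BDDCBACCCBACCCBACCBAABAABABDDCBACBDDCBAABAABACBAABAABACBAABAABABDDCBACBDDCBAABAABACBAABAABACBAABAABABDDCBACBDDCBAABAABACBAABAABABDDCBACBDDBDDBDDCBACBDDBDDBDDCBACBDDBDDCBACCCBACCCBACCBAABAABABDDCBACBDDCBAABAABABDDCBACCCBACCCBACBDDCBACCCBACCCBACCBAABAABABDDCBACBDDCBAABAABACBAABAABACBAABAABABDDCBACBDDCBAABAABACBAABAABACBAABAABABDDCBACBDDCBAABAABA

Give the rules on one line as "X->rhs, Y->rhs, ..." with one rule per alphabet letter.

  step 2 ⇒ step 3: CBAABAABABDDCBACCBAABAABA ⇒ BDD·CBA·C·C·CBA·C·C·CBA·C·CBA·ABA·ABA·BDD·CBA·C·BDD·BDD·CBA·C·C·CBA·C·C·CBA·C
    A ↦ C
    B ↦ CBA
    C ↦ BDD
    D ↦ ABA

A->C, B->CBA, C->BDD, D->ABA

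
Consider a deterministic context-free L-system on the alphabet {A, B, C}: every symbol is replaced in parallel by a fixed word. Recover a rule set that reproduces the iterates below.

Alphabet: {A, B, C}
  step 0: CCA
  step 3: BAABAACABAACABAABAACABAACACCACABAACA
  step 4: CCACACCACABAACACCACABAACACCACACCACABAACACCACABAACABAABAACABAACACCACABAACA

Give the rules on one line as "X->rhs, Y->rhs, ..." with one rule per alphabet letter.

  step 3 ⇒ step 4: BAABAACABAACABAABAACABAACACCACABAACA ⇒ C·CA·CA·C·CA·CA·BAA·CA·C·CA·CA·BAA·CA·C·CA·CA·C·CA·CA·BAA·CA·C·CA·CA·BAA·CA·BAA·BAA·CA·BAA·CA·C·CA·CA·BAA·CA
    A ↦ CA
    B ↦ C
    C ↦ BAA

A->CA, B->C, C->BAA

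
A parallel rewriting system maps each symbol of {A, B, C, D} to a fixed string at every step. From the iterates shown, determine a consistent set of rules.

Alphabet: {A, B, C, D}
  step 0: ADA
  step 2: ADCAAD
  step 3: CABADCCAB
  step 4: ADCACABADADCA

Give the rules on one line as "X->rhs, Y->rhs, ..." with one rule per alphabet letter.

A->C, B->A, C->AD, D->AB

  step 3 ⇒ step 4: CABADCCAB ⇒ AD·C·A·C·AB·AD·AD·C·A
    A ↦ C
    B ↦ A
    C ↦ AD
    D ↦ AB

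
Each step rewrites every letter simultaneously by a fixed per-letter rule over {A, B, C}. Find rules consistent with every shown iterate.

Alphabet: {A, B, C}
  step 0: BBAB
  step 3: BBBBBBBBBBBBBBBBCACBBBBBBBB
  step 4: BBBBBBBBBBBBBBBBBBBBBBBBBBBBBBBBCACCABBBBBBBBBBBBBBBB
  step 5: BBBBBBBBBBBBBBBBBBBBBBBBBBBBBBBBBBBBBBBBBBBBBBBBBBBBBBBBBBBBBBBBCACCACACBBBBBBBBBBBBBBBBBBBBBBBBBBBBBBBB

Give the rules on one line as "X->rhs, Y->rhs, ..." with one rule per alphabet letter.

A->C, B->BB, C->CA

  step 4 ⇒ step 5: BBBBBBBBBBBBBBBBBBBBBBBBBBBBBBBBCACCABBBBBBBBBBBBBBBB ⇒ BB·BB·BB·BB·BB·BB·BB·BB·BB·BB·BB·BB·BB·BB·BB·BB·BB·BB·BB·BB·BB·BB·BB·BB·BB·BB·BB·BB·BB·BB·BB·BB·CA·C·CA·CA·C·BB·BB·BB·BB·BB·BB·BB·BB·BB·BB·BB·BB·BB·BB·BB·BB
    A ↦ C
    B ↦ BB
    C ↦ CA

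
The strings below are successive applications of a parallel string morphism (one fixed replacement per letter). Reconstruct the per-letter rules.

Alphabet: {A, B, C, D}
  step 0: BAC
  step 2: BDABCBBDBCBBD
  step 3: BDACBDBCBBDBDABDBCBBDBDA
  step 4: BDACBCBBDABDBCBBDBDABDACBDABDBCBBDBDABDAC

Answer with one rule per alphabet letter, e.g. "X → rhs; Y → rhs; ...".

  step 3 ⇒ step 4: BDACBDBCBBDBDABDBCBBDBDA ⇒ BD·A·C·BCB·BD·A·BD·BCB·BD·BD·A·BD·A·C·BD·A·BD·BCB·BD·BD·A·BD·A·C
    A ↦ C
    B ↦ BD
    C ↦ BCB
    D ↦ A

A->C, B->BD, C->BCB, D->A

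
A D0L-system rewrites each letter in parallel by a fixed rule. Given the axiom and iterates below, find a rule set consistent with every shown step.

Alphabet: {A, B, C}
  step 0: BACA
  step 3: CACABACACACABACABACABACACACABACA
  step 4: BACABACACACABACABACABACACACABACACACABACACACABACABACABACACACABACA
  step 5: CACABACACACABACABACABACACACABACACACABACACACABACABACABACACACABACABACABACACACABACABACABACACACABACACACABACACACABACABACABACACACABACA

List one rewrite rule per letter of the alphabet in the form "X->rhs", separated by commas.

A->CA, B->CA, C->BA

  step 4 ⇒ step 5: BACABACACACABACABACABACACACABACACACABACACACABACABACABACACACABACA ⇒ CA·CA·BA·CA·CA·CA·BA·CA·BA·CA·BA·CA·CA·CA·BA·CA·CA·CA·BA·CA·CA·CA·BA·CA·BA·CA·BA·CA·CA·CA·BA·CA·BA·CA·BA·CA·CA·CA·BA·CA·BA·CA·BA·CA·CA·CA·BA·CA·CA·CA·BA·CA·CA·CA·BA·CA·BA·CA·BA·CA·CA·CA·BA·CA
    A ↦ CA
    B ↦ CA
    C ↦ BA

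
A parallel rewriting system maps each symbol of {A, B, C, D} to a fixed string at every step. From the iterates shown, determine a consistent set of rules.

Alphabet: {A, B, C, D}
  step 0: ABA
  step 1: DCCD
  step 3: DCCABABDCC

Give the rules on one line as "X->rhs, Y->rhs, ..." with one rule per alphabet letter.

A->D, B->CC, C->D, D->AB

  step 0 ⇒ step 1: ABA ⇒ D·CC·D
    A ↦ D
    B ↦ CC
    C ↦ D  (constrained at step 1)
    D ↦ AB  (constrained at step 1)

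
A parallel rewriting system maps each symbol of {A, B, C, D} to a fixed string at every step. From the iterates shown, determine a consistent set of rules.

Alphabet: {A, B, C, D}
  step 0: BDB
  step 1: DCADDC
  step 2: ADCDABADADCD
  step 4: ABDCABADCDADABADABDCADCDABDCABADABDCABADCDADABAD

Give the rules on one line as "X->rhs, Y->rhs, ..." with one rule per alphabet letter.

A->AB, B->DC, C->CD, D->AD

  step 1 ⇒ step 2: DCADDC ⇒ AD·CD·AB·AD·AD·CD
    A ↦ AB
    C ↦ CD
    D ↦ AD
  step 0 ⇒ step 1: BDB ⇒ DC·AD·DC
    B ↦ DC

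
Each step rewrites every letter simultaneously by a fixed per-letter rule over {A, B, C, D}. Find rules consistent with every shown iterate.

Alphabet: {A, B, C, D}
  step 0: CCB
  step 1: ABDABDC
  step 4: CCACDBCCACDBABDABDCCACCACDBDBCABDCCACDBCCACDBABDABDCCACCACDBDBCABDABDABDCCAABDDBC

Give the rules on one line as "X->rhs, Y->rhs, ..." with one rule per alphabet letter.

A->CCA, B->C, C->ABD, D->DB

  step 0 ⇒ step 1: CCB ⇒ ABD·ABD·C
    B ↦ C
    C ↦ ABD
    A ↦ CCA  (constrained at step 1)
    D ↦ DB  (constrained at step 1)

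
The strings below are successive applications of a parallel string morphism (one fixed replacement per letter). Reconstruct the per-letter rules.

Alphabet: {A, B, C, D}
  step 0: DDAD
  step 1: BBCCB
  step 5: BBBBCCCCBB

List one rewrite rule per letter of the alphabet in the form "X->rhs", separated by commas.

  step 0 ⇒ step 1: DDAD ⇒ B·B·CC·B
    A ↦ CC
    D ↦ B
    B ↦ A  (constrained at step 1)
    C ↦ D  (constrained at step 1)

A->CC, B->A, C->D, D->B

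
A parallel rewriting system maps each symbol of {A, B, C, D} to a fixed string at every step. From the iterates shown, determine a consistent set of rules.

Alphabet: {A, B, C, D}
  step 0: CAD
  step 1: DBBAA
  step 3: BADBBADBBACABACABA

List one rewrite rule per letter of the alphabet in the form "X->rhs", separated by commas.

A->BA, B->CA, C->DB, D->A

  step 0 ⇒ step 1: CAD ⇒ DB·BA·A
    A ↦ BA
    C ↦ DB
    D ↦ A
    B ↦ CA  (constrained at step 1)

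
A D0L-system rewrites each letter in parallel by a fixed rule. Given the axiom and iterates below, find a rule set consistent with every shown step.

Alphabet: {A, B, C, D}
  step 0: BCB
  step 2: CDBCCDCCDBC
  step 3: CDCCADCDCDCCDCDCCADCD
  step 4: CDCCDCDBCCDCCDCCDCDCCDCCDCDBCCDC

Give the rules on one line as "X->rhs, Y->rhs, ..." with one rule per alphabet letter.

  step 3 ⇒ step 4: CDCCADCDCDCCDCDCCADCD ⇒ CD·C·CD·CD·B·C·CD·C·CD·C·CD·CD·C·CD·C·CD·CD·B·C·CD·C
    A ↦ B
    C ↦ CD
    D ↦ C
  step 2 ⇒ step 3: CDBCCDCCDBC ⇒ CD·C·CAD·CD·CD·C·CD·CD·C·CAD·CD
    B ↦ CAD

A->B, B->CAD, C->CD, D->C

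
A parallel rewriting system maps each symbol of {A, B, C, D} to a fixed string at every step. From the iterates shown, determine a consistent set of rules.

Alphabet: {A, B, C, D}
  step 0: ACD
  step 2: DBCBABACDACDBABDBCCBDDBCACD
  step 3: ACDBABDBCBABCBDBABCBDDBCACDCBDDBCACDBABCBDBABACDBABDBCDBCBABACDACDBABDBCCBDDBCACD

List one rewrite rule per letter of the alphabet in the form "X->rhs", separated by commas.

A->CBD, B->BAB, C->DBC, D->ACD

  step 2 ⇒ step 3: DBCBABACDACDBABDBCCBDDBCACD ⇒ ACD·BAB·DBC·BAB·CBD·BAB·CBD·DBC·ACD·CBD·DBC·ACD·BAB·CBD·BAB·ACD·BAB·DBC·DBC·BAB·ACD·ACD·BAB·DBC·CBD·DBC·ACD
    A ↦ CBD
    B ↦ BAB
    C ↦ DBC
    D ↦ ACD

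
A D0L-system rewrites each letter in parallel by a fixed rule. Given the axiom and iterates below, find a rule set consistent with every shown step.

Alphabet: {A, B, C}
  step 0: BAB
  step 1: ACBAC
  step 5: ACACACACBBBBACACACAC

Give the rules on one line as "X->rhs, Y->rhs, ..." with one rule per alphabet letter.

  step 0 ⇒ step 1: BAB ⇒ AC·B·AC
    A ↦ B
    B ↦ AC
    C ↦ B  (constrained at step 1)

A->B, B->AC, C->B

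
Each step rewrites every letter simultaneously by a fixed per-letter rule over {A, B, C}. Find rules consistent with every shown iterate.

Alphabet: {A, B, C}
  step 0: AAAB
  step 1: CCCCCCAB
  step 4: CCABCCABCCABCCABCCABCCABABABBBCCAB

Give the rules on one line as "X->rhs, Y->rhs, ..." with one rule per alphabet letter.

  step 0 ⇒ step 1: AAAB ⇒ CC·CC·CC·AB
    A ↦ CC
    B ↦ AB
    C ↦ B  (constrained at step 1)

A->CC, B->AB, C->B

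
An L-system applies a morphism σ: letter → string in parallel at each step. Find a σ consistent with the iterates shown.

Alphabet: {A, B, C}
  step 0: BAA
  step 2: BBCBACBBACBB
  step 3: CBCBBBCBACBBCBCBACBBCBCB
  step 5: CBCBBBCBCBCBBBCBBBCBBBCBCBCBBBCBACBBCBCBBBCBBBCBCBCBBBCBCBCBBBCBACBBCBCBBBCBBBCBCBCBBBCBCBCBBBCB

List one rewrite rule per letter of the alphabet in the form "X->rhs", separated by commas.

  step 2 ⇒ step 3: BBCBACBBACBB ⇒ CB·CB·BB·CB·AC·BB·CB·CB·AC·BB·CB·CB
    A ↦ AC
    B ↦ CB
    C ↦ BB

A->AC, B->CB, C->BB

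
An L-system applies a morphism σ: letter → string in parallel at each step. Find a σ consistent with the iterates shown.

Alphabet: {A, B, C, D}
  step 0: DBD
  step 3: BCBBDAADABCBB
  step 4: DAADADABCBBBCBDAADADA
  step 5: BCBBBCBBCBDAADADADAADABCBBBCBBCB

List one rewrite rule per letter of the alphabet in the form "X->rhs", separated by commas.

  step 4 ⇒ step 5: DAADADABCBBBCBDAADADA ⇒ BC·B·B·BC·B·BC·B·DA·A·DA·DA·DA·A·DA·BC·B·B·BC·B·BC·B
    A ↦ B
    B ↦ DA
    C ↦ A
    D ↦ BC

A->B, B->DA, C->A, D->BC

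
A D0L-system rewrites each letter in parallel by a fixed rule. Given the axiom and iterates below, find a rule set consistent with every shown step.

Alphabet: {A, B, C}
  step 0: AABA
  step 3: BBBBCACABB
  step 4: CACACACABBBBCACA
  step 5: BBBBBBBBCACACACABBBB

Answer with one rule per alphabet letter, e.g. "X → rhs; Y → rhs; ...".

  step 4 ⇒ step 5: CACACACABBBBCACA ⇒ B·B·B·B·B·B·B·B·CA·CA·CA·CA·B·B·B·B
    A ↦ B
    B ↦ CA
    C ↦ B

A->B, B->CA, C->B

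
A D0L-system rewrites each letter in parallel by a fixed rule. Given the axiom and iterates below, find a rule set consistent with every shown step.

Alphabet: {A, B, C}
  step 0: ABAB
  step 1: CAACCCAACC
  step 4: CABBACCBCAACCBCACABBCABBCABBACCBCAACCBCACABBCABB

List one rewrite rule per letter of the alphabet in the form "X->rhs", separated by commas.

A->CA, B->ACC, C->B

  step 0 ⇒ step 1: ABAB ⇒ CA·ACC·CA·ACC
    A ↦ CA
    B ↦ ACC
    C ↦ B  (constrained at step 1)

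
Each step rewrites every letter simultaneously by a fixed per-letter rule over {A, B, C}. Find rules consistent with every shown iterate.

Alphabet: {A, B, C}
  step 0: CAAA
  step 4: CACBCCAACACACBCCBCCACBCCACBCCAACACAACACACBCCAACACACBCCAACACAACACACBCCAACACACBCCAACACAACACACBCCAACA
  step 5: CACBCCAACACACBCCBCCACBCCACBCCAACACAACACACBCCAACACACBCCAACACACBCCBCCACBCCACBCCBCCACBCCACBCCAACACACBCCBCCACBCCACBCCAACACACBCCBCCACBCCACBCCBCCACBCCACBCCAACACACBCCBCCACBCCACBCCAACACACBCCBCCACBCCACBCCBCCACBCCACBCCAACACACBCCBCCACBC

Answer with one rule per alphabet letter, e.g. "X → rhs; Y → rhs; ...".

  step 4 ⇒ step 5: CACBCCAACACACBCCBCCACBCCACBCCAACACAACACACBCCAACACACBCCAACACAACACACBCCAACACACBCCAACACAACACACBCCAACA ⇒ CA·CBC·CA·A·CA·CA·CBC·CBC·CA·CBC·CA·CBC·CA·A·CA·CA·A·CA·CA·CBC·CA·A·CA·CA·CBC·CA·A·CA·CA·CBC·CBC·CA·CBC·CA·CBC·CBC·CA·CBC·CA·CBC·CA·A·CA·CA·CBC·CBC·CA·CBC·CA·CBC·CA·A·CA·CA·CBC·CBC·CA·CBC·CA·CBC·CBC·CA·CBC·CA·CBC·CA·A·CA·CA·CBC·CBC·CA·CBC·CA·CBC·CA·A·CA·CA·CBC·CBC·CA·CBC·CA·CBC·CBC·CA·CBC·CA·CBC·CA·A·CA·CA·CBC·CBC·CA·CBC
    A ↦ CBC
    B ↦ A
    C ↦ CA

A->CBC, B->A, C->CA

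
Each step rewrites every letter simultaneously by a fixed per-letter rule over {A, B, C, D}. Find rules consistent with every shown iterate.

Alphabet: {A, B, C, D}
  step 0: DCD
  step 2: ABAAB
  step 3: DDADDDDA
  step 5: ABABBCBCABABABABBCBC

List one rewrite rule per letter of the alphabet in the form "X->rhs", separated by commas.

  step 2 ⇒ step 3: ABAAB ⇒ DD·A·DD·DD·A
    A ↦ DD
    B ↦ A
    C ↦ B  (constrained at step 0)
    D ↦ BC  (constrained at step 0)

A->DD, B->A, C->B, D->BC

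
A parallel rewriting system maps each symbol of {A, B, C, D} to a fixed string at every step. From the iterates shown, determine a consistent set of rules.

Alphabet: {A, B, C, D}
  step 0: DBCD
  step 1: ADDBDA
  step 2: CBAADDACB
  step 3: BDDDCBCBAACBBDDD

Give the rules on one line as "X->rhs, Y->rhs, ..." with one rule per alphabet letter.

  step 2 ⇒ step 3: CBAADDACB ⇒ BD·DD·CB·CB·A·A·CB·BD·DD
    A ↦ CB
    B ↦ DD
    C ↦ BD
    D ↦ A

A->CB, B->DD, C->BD, D->A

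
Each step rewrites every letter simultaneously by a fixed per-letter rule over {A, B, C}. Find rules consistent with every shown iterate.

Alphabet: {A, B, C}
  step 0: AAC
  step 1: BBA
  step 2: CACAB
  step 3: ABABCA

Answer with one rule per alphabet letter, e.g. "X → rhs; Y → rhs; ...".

  step 2 ⇒ step 3: CACAB ⇒ A·B·A·B·CA
    A ↦ B
    B ↦ CA
    C ↦ A

A->B, B->CA, C->A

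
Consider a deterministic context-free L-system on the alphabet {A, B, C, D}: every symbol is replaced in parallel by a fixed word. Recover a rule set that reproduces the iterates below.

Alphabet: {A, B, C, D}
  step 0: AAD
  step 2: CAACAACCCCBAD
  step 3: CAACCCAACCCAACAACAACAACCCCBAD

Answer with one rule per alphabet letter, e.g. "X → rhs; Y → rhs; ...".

A->C, B->CCC, C->CAA, D->BAD

  step 2 ⇒ step 3: CAACAACCCCBAD ⇒ CAA·C·C·CAA·C·C·CAA·CAA·CAA·CAA·CCC·C·BAD
    A ↦ C
    B ↦ CCC
    C ↦ CAA
    D ↦ BAD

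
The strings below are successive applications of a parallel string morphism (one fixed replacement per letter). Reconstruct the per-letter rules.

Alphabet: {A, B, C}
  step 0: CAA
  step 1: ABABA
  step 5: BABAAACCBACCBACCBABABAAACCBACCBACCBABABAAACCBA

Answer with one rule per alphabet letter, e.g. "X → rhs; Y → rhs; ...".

  step 0 ⇒ step 1: CAA ⇒ A·BA·BA
    A ↦ BA
    C ↦ A
    B ↦ CC  (constrained at step 1)

A->BA, B->CC, C->A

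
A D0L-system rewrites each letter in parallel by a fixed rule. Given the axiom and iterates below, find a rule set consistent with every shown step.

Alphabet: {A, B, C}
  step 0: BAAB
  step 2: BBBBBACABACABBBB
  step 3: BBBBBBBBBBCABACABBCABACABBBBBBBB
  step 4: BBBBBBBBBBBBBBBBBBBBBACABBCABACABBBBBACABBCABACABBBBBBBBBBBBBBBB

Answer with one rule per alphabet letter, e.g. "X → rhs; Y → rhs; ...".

  step 3 ⇒ step 4: BBBBBBBBBBCABACABBCABACABBBBBBBB ⇒ BB·BB·BB·BB·BB·BB·BB·BB·BB·BB·BA·CA·BB·CA·BA·CA·BB·BB·BA·CA·BB·CA·BA·CA·BB·BB·BB·BB·BB·BB·BB·BB
    A ↦ CA
    B ↦ BB
    C ↦ BA

A->CA, B->BB, C->BA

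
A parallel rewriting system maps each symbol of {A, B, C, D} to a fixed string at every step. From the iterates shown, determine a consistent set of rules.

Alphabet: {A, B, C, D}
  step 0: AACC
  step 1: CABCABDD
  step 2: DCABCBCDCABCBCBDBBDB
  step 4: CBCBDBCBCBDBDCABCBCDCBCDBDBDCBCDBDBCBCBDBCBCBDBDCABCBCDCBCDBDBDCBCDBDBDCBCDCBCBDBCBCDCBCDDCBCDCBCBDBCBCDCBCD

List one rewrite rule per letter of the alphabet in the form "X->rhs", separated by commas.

A->CAB, B->CBC, C->D, D->BDB

  step 1 ⇒ step 2: CABCABDD ⇒ D·CAB·CBC·D·CAB·CBC·BDB·BDB
    A ↦ CAB
    B ↦ CBC
    C ↦ D
    D ↦ BDB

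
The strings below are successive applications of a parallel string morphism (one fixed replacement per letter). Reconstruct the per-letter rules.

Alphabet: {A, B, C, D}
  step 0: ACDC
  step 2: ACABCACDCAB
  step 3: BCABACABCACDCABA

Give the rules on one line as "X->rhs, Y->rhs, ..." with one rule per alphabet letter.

  step 2 ⇒ step 3: ACABCACDCAB ⇒ B·CA·B·A·CA·B·CA·CD·CA·B·A
    A ↦ B
    B ↦ A
    C ↦ CA
    D ↦ CD

A->B, B->A, C->CA, D->CD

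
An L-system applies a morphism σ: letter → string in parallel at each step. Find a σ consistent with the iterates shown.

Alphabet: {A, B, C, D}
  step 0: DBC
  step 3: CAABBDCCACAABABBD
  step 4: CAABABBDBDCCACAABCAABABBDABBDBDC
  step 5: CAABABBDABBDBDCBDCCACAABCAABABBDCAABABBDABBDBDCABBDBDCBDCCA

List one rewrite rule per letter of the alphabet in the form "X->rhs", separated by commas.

A->AB, B->BD, C->CA, D->C

  step 4 ⇒ step 5: CAABABBDBDCCACAABCAABABBDABBDBDC ⇒ CA·AB·AB·BD·AB·BD·BD·C·BD·C·CA·CA·AB·CA·AB·AB·BD·CA·AB·AB·BD·AB·BD·BD·C·AB·BD·BD·C·BD·C·CA
    A ↦ AB
    B ↦ BD
    C ↦ CA
    D ↦ C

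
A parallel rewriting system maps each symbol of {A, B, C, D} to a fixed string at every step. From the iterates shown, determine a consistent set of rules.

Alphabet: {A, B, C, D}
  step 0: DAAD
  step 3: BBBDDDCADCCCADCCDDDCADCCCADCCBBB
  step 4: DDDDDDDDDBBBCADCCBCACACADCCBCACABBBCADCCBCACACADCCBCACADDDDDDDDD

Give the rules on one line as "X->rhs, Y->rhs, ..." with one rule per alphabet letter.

A->DCC, B->DDD, C->CA, D->B

  step 3 ⇒ step 4: BBBDDDCADCCCADCCDDDCADCCCADCCBBB ⇒ DDD·DDD·DDD·B·B·B·CA·DCC·B·CA·CA·CA·DCC·B·CA·CA·B·B·B·CA·DCC·B·CA·CA·CA·DCC·B·CA·CA·DDD·DDD·DDD
    A ↦ DCC
    B ↦ DDD
    C ↦ CA
    D ↦ B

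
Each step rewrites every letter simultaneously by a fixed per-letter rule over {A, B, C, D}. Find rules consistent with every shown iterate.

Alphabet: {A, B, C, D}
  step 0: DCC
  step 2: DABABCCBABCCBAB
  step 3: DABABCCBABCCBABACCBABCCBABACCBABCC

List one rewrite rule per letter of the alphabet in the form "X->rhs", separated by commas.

  step 2 ⇒ step 3: DABABCCBABCCBAB ⇒ DA·BAB·CC·BAB·CC·BA·BA·CC·BAB·CC·BA·BA·CC·BAB·CC
    A ↦ BAB
    B ↦ CC
    C ↦ BA
    D ↦ DA

A->BAB, B->CC, C->BA, D->DA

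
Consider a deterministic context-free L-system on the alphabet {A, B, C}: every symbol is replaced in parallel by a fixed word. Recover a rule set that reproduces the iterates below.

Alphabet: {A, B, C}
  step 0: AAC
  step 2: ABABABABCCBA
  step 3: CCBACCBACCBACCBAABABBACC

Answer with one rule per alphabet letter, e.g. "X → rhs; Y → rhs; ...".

A->CC, B->BA, C->AB

  step 2 ⇒ step 3: ABABABABCCBA ⇒ CC·BA·CC·BA·CC·BA·CC·BA·AB·AB·BA·CC
    A ↦ CC
    B ↦ BA
    C ↦ AB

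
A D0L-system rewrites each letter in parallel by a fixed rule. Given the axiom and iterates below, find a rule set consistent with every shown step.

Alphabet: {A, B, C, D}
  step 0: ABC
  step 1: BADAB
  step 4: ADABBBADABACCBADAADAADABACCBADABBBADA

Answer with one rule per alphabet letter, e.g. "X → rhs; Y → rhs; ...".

  step 0 ⇒ step 1: ABC ⇒ B·ADA·B
    A ↦ B
    B ↦ ADA
    C ↦ B
    D ↦ ACC  (constrained at step 1)

A->B, B->ADA, C->B, D->ACC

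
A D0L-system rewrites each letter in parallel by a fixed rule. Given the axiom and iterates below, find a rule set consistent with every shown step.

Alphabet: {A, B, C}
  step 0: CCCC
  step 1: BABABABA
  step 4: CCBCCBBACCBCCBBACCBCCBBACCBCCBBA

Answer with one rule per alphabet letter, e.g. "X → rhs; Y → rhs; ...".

  step 0 ⇒ step 1: CCCC ⇒ BA·BA·BA·BA
    C ↦ BA
    A ↦ CB  (constrained at step 1)
    B ↦ C  (constrained at step 1)

A->CB, B->C, C->BA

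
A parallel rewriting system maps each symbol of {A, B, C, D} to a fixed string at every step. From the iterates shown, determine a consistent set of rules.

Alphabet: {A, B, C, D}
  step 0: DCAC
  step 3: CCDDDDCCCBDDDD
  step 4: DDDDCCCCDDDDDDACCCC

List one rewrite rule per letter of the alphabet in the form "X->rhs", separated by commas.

  step 3 ⇒ step 4: CCDDDDCCCBDDDD ⇒ DD·DD·C·C·C·C·DD·DD·DD·A·C·C·C·C
    B ↦ A
    C ↦ DD
    D ↦ C
    A ↦ CB  (constrained at step 0)

A->CB, B->A, C->DD, D->C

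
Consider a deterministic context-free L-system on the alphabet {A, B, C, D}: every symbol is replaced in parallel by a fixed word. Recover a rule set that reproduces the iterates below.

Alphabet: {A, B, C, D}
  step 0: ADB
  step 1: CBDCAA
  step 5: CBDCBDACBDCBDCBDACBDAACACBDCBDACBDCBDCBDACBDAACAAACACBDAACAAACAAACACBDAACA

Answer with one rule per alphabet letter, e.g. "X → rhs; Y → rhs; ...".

A->CBD, B->A, C->A, D->CA

  step 0 ⇒ step 1: ADB ⇒ CBD·CA·A
    A ↦ CBD
    B ↦ A
    D ↦ CA
    C ↦ A  (constrained at step 1)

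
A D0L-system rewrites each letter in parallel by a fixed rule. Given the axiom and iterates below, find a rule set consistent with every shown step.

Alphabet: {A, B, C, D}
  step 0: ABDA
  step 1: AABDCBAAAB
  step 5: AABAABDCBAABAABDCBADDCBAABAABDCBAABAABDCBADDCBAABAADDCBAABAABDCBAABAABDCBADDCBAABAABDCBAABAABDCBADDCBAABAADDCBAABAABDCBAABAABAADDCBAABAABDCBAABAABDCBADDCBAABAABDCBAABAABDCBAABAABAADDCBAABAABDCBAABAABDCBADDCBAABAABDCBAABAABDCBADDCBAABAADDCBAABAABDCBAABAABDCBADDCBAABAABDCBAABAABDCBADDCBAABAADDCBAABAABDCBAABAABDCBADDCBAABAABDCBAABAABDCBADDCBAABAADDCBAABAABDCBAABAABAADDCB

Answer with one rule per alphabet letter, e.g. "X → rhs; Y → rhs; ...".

A->AAB, B->DCB, C->D, D->A

  step 0 ⇒ step 1: ABDA ⇒ AAB·DCB·A·AAB
    A ↦ AAB
    B ↦ DCB
    D ↦ A
    C ↦ D  (constrained at step 1)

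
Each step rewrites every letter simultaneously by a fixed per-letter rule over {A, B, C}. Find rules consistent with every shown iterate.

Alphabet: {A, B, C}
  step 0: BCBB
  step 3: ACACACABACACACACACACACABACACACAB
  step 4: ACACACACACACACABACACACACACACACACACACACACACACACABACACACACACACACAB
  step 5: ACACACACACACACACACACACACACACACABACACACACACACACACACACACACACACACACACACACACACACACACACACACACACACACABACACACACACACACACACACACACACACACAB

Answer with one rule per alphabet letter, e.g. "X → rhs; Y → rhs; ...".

A->AC, B->AB, C->AC

  step 4 ⇒ step 5: ACACACACACACACABACACACACACACACACACACACACACACACABACACACACACACACAB ⇒ AC·AC·AC·AC·AC·AC·AC·AC·AC·AC·AC·AC·AC·AC·AC·AB·AC·AC·AC·AC·AC·AC·AC·AC·AC·AC·AC·AC·AC·AC·AC·AC·AC·AC·AC·AC·AC·AC·AC·AC·AC·AC·AC·AC·AC·AC·AC·AB·AC·AC·AC·AC·AC·AC·AC·AC·AC·AC·AC·AC·AC·AC·AC·AB
    A ↦ AC
    B ↦ AB
    C ↦ AC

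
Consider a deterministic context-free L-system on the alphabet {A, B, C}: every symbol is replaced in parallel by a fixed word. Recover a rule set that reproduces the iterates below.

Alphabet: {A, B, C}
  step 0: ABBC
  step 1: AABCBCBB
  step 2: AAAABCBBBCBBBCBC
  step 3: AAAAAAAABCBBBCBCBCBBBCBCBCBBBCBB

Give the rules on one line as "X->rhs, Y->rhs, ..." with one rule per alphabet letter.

  step 2 ⇒ step 3: AAAABCBBBCBBBCBC ⇒ AA·AA·AA·AA·BC·BB·BC·BC·BC·BB·BC·BC·BC·BB·BC·BB
    A ↦ AA
    B ↦ BC
    C ↦ BB

A->AA, B->BC, C->BB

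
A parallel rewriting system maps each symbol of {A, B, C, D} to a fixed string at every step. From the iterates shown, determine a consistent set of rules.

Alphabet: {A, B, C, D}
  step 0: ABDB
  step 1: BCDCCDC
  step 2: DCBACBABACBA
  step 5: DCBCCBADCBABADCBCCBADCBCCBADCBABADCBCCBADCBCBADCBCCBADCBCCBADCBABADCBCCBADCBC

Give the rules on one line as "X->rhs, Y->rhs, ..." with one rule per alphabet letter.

  step 1 ⇒ step 2: BCDCCDC ⇒ DC·BA·C·BA·BA·C·BA
    B ↦ DC
    C ↦ BA
    D ↦ C
  step 0 ⇒ step 1: ABDB ⇒ BC·DC·C·DC
    A ↦ BC

A->BC, B->DC, C->BA, D->C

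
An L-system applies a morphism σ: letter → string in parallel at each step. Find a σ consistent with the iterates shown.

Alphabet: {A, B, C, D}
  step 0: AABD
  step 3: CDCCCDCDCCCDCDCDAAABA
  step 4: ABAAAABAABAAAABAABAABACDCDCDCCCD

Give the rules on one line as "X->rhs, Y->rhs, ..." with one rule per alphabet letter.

A->CD, B->CC, C->A, D->BA

  step 3 ⇒ step 4: CDCCCDCDCCCDCDCDAAABA ⇒ A·BA·A·A·A·BA·A·BA·A·A·A·BA·A·BA·A·BA·CD·CD·CD·CC·CD
    A ↦ CD
    B ↦ CC
    C ↦ A
    D ↦ BA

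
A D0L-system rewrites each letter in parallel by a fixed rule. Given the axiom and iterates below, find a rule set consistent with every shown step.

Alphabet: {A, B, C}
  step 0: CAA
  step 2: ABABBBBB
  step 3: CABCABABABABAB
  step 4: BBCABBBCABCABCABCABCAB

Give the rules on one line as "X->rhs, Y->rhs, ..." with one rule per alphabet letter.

A->C, B->AB, C->BB

  step 3 ⇒ step 4: CABCABABABABAB ⇒ BB·C·AB·BB·C·AB·C·AB·C·AB·C·AB·C·AB
    A ↦ C
    B ↦ AB
    C ↦ BB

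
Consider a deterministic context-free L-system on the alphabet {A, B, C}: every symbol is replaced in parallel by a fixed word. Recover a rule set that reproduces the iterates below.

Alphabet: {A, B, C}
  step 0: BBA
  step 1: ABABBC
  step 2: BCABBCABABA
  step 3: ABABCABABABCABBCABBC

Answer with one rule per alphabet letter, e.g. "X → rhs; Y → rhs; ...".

  step 2 ⇒ step 3: BCABBCABABA ⇒ AB·A·BC·AB·AB·A·BC·AB·BC·AB·BC
    A ↦ BC
    B ↦ AB
    C ↦ A

A->BC, B->AB, C->A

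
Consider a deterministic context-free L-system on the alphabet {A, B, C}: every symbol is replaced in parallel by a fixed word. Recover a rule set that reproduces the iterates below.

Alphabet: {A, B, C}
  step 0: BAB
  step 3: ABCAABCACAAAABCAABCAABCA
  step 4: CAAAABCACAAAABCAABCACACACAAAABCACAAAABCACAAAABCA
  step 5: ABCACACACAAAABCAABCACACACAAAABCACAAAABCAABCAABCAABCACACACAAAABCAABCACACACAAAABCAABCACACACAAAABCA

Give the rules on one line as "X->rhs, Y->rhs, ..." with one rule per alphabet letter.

  step 4 ⇒ step 5: CAAAABCACAAAABCAABCACACACAAAABCACAAAABCACAAAABCA ⇒ AB·CA·CA·CA·CA·AA·AB·CA·AB·CA·CA·CA·CA·AA·AB·CA·CA·AA·AB·CA·AB·CA·AB·CA·AB·CA·CA·CA·CA·AA·AB·CA·AB·CA·CA·CA·CA·AA·AB·CA·AB·CA·CA·CA·CA·AA·AB·CA
    A ↦ CA
    B ↦ AA
    C ↦ AB

A->CA, B->AA, C->AB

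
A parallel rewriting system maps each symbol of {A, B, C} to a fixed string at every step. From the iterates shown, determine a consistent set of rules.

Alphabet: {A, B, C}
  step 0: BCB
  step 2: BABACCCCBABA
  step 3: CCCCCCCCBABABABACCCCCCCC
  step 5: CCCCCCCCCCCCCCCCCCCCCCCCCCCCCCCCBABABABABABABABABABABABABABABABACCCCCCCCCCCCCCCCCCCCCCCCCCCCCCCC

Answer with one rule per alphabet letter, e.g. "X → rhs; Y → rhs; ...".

  step 2 ⇒ step 3: BABACCCCBABA ⇒ CC·CC·CC·CC·BA·BA·BA·BA·CC·CC·CC·CC
    A ↦ CC
    B ↦ CC
    C ↦ BA

A->CC, B->CC, C->BA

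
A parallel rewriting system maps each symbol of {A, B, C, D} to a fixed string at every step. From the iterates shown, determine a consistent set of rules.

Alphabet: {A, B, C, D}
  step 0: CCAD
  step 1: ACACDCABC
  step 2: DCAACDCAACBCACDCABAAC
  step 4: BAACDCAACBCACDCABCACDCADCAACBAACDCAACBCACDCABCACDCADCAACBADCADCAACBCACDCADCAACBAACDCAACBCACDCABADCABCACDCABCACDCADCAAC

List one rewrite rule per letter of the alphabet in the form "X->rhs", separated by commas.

A->DCA, B->BA, C->AC, D->BC

  step 1 ⇒ step 2: ACACDCABC ⇒ DCA·AC·DCA·AC·BC·AC·DCA·BA·AC
    A ↦ DCA
    B ↦ BA
    C ↦ AC
    D ↦ BC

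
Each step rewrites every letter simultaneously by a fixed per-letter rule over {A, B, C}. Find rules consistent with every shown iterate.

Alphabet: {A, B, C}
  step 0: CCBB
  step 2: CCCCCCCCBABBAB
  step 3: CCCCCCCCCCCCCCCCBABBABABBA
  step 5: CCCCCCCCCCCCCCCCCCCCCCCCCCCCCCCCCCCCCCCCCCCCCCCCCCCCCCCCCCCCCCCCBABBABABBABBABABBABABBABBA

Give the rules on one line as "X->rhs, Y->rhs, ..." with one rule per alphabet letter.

  step 2 ⇒ step 3: CCCCCCCCBABBAB ⇒ CC·CC·CC·CC·CC·CC·CC·CC·BA·B·BA·BA·B·BA
    A ↦ B
    B ↦ BA
    C ↦ CC

A->B, B->BA, C->CC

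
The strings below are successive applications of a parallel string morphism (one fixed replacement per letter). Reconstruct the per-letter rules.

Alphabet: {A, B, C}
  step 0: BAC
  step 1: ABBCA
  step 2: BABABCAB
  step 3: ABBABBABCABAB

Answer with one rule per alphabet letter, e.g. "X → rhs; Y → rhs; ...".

A->B, B->AB, C->CA

  step 2 ⇒ step 3: BABABCAB ⇒ AB·B·AB·B·AB·CA·B·AB
    A ↦ B
    B ↦ AB
    C ↦ CA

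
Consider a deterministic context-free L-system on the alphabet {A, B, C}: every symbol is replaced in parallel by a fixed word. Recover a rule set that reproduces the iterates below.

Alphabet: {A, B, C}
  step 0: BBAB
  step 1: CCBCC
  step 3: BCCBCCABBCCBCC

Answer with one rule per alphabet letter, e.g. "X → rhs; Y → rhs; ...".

  step 0 ⇒ step 1: BBAB ⇒ C·C·BC·C
    A ↦ BC
    B ↦ C
    C ↦ AB  (constrained at step 1)

A->BC, B->C, C->AB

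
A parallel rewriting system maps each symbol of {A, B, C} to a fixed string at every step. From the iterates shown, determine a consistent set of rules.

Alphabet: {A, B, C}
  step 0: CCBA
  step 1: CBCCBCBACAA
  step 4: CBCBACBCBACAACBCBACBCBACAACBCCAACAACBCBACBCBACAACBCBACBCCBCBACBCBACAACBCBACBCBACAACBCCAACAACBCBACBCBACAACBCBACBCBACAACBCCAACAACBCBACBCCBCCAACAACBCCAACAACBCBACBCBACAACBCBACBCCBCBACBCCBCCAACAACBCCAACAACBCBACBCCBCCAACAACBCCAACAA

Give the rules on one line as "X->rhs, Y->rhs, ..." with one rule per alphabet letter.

A->CAA, B->BA, C->CBC

  step 0 ⇒ step 1: CCBA ⇒ CBC·CBC·BA·CAA
    A ↦ CAA
    B ↦ BA
    C ↦ CBC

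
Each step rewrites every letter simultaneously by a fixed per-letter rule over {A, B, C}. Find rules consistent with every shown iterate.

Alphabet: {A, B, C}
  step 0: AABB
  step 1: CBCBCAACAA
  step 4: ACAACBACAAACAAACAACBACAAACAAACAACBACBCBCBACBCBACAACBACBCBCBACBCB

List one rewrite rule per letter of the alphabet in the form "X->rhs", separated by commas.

A->CB, B->CAA, C->A

  step 0 ⇒ step 1: AABB ⇒ CB·CB·CAA·CAA
    A ↦ CB
    B ↦ CAA
    C ↦ A  (constrained at step 1)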